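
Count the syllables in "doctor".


Word: "doctor"
Syllable breakdown: doc / tor
Counting: 2 parts
= 2 syllables


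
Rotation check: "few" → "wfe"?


Word: "few", Candidate: "wfe"
Method: check if candidate is substring of word+word
"fewfew" contains "wfe"? Yes
Is rotation = Yes


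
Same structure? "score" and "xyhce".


Pattern of "score": [0, 1, 2, 3, 4]
Pattern of "xyhce": [0, 1, 2, 3, 4]
Patterns match
Same pattern = Yes


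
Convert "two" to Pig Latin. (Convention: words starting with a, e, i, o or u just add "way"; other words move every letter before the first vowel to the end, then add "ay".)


Word: "two"
Starts with consonant(s) → move to end, add 'ay'
Consonant cluster: "tw"
Pig Latin = "otway"


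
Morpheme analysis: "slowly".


Word: "slowly"
Morphemes: slow + -ly
Each morpheme carries meaning
= 2 morphemes


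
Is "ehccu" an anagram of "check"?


Word 1: "check" → sorted: ccehk
Word 2: "ehccu" → sorted: ccehu
Same letters? ccehk != ccehu
Anagram = No


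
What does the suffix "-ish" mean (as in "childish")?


Suffix: -ish
As in: childish -> child + -ish
Meaning = somewhat / having the qualities of


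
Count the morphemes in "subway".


Word: "subway"
Morphemes: sub- / way
Each morpheme carries meaning
= 2 morphemes


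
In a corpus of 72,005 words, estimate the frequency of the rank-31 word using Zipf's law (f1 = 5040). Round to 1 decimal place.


Zipf's law: f(r) = f(1) / r
f(1) = 5040
f(31) = 5040 / 31
= 162.6 occurrences


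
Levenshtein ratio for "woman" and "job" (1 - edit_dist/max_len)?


Word 1: "woman" (length 5)
Word 2: "job" (length 3)
One optimal edit sequence:
  1. substitute 'w' -> 'j'  (+1)
  2. keep 'o'
  3. delete 'm'  (+1)
  4. delete 'a'  (+1)
  5. substitute 'n' -> 'b'  (+1)
Edit distance = 4
Max length = max(5, 3) = 5
Similarity = 1 - 4/5
= 0.2000


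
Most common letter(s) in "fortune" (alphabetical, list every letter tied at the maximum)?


Word: "fortune"
Letter counts:
  'e': 1
  'f': 1
  'n': 1
  'o': 1
  'r': 1
  't': 1
  'u': 1
Maximum count = 1
Most frequent = 'e', 'f', 'n', 'o', 'r', 't', 'u' (1 time each)


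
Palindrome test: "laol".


Word: "laol"
Reversed: "loal"
Forward == Backward? laol != loal
Palindrome = No


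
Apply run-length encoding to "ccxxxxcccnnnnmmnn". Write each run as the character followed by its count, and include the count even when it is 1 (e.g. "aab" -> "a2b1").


String: "ccxxxxcccnnnnmmnn"
Scanning for consecutive runs:
  'c' x 2
  'x' x 4
  'c' x 3
  'n' x 4
  'm' x 2
  'n' x 2
RLE = "c2x4c3n4m2n2"


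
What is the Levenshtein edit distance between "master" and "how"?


Word 1: "master" (length 6)
Word 2: "how" (length 3)
One optimal edit sequence (insert/delete/substitute each cost 1):
  1. delete 'm'  (+1)
  2. delete 'a'  (+1)
  3. delete 's'  (+1)
  4. substitute 't' -> 'h'  (+1)
  5. substitute 'e' -> 'o'  (+1)
  6. substitute 'r' -> 'w'  (+1)
Total edit operations: 6
Edit distance = 6


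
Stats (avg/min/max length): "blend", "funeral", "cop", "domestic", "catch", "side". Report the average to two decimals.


Lengths: "blend"=5, "funeral"=7, "cop"=3, "domestic"=8, "catch"=5, "side"=4
Sum = 32, Count = 6
Average = 32/6 = 5.33
= avg=5.33, min=3, max=8


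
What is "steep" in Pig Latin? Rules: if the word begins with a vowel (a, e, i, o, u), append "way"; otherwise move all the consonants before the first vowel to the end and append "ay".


Word: "steep"
Starts with consonant(s) → move to end, add 'ay'
Consonant cluster: "st"
Pig Latin = "eepstay"


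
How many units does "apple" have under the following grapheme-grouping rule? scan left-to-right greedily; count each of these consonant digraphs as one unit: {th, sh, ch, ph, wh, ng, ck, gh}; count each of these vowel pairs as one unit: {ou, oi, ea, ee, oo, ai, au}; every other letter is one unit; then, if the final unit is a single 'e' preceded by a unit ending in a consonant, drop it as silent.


Word: "apple" (5 letters)
Left-to-right scan:
  1. 'a' (letter)
  2. 'p' (letter)
  3. 'p' (letter)
  4. 'l' (letter)
  5. 'e' (letter)
Units from scan: 5
Final unit is 'e' after a consonant -> drop as silent (-1)
Sound units = 4 units


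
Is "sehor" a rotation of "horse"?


Word: "horse", Candidate: "sehor"
Method: check if candidate is substring of word+word
"horsehorse" contains "sehor"? Yes
Is rotation = Yes


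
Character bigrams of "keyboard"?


Word: "keyboard" (length 8)
Number of bigrams = 8 - 2 + 1 = 7
  Position 0: "ke"
  Position 1: "ey"
  Position 2: "yb"
  Position 3: "bo"
  Position 4: "oa"
  Position 5: "ar"
  Position 6: "rd"
Bigrams = "ke", "ey", "yb", "bo", "oa", "ar", "rd"


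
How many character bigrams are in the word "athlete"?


Word: "athlete" (length 7)
Number of 2-grams = length - 2 + 1 = 7 - 2 + 1
= 6


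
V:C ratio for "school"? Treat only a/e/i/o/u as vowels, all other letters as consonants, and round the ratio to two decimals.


Word: "school"
Vowels (a,e,i,o,u): 2
Consonants: 4
Ratio = 2/4
= 0.50


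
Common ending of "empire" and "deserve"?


Word 1: "empire"
Word 2: "deserve"
Comparing from end:
  Pos -1: 'e' == 'e'
  Pos -2: 'r' != 'v' (stop)
LCS = "e" (length 1)


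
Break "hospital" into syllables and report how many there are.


Word: "hospital"
Syllable breakdown: hos-pi-tal
Counting: 3 parts
= 3 syllables


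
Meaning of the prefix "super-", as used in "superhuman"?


Prefix: super-
Example: superhuman = super- + human
Meaning = above / beyond


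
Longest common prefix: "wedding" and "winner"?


Word 1: "wedding"
Word 2: "winner"
Comparing from start:
  Pos 0: 'w' == 'w'
  Pos 1: 'e' != 'i' (stop)
LCP = "w" (length 1)


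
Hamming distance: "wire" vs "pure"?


Comparing character by character (same length = 4):
  Pos 0: 'w' vs 'p' !=
  Pos 1: 'i' vs 'u' !=
  Pos 2: 'r' vs 'r' =
  Pos 3: 'e' vs 'e' =
Hamming distance = 2


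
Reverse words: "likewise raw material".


Original: "likewise raw material"
Words (1..n): likewise | raw | material
Reversed (n..1): material | raw | likewise
Result = "material raw likewise"


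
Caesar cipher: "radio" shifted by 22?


Word: "radio"
Shift: 22
Each letter → (letter + shift) mod 26:
  'r' (17) + 22 = 13 → 'n'
  'a' (0) + 22 = 22 → 'w'
  'd' (3) + 22 = 25 → 'z'
  'i' (8) + 22 = 4 → 'e'
  'o' (14) + 22 = 10 → 'k'
Result = "nwzek"


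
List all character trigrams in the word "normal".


Word: "normal" (length 6)
Number of trigrams = 6 - 3 + 1 = 4
  Position 0: "nor"
  Position 1: "orm"
  Position 2: "rma"
  Position 3: "mal"
Trigrams = "nor", "orm", "rma", "mal"


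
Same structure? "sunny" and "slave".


Pattern of "sunny": [0, 1, 2, 2, 3]
Pattern of "slave": [0, 1, 2, 3, 4]
Patterns do not match
Same pattern = No


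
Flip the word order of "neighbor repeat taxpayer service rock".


Original: "neighbor repeat taxpayer service rock"
Words (1..n): neighbor | repeat | taxpayer | service | rock
Reversed (n..1): rock | service | taxpayer | repeat | neighbor
Result = "rock service taxpayer repeat neighbor"


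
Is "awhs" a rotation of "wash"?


Word: "wash", Candidate: "awhs"
Method: check if candidate is substring of word+word
"washwash" contains "awhs"? No
Is rotation = No


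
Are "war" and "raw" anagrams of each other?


Word 1: "war" → sorted: arw
Word 2: "raw" → sorted: arw
Same letters? arw == arw
Anagram = Yes


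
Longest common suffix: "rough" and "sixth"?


Word 1: "rough"
Word 2: "sixth"
Comparing from end:
  Pos -1: 'h' == 'h'
  Pos -2: 'g' != 't' (stop)
LCS = "h" (length 1)


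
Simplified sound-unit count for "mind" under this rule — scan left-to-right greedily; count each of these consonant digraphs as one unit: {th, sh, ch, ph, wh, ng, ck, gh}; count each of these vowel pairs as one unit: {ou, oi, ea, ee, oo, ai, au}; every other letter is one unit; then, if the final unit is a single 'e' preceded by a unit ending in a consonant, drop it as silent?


Word: "mind" (4 letters)
Left-to-right scan:
  [1] 'm' (letter)
  [2] 'i' (letter)
  [3] 'n' (letter)
  [4] 'd' (letter)
Units from scan: 4
Sound units = 4 units


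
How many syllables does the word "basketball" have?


Word: "basketball"
Syllable breakdown: bas-ket-ball
Counting: 3 parts
= 3 syllables


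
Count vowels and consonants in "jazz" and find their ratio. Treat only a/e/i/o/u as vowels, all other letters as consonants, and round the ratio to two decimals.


Word: "jazz"
Vowels (a,e,i,o,u): 1
Consonants: 3
Ratio = 1/3
= 0.33


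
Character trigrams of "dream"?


Word: "dream" (length 5)
Number of trigrams = 5 - 3 + 1 = 3
  Position 0: "dre"
  Position 1: "rea"
  Position 2: "eam"
Trigrams = "dre", "rea", "eam"


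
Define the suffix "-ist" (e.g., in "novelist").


Suffix: -ist
Example: novelist (novel + -ist)
Meaning = one who practices


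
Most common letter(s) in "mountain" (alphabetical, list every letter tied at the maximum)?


Word: "mountain"
Letter counts:
  'a': 1
  'i': 1
  'm': 1
  'n': 2
  'o': 1
  't': 1
  'u': 1
Maximum count = 2
Most frequent = 'n' (2 times each)


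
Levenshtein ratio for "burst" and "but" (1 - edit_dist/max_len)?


Word 1: "burst" (length 5)
Word 2: "but" (length 3)
One optimal edit sequence:
  1. keep 'b'
  2. keep 'u'
  3. delete 'r'  (+1)
  4. delete 's'  (+1)
  5. keep 't'
Edit distance = 2
Max length = max(5, 3) = 5
Similarity = 1 - 2/5
= 0.6000


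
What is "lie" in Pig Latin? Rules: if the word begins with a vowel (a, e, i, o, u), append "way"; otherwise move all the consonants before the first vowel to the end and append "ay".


Word: "lie"
Starts with consonant(s) → move to end, add 'ay'
Consonant cluster: "l"
Pig Latin = "ielay"


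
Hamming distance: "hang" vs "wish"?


Comparing character by character (same length = 4):
  Pos 0: 'h' vs 'w' !=
  Pos 1: 'a' vs 'i' !=
  Pos 2: 'n' vs 's' !=
  Pos 3: 'g' vs 'h' !=
Hamming distance = 4


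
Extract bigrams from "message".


Word: "message" (length 7)
Number of bigrams = 7 - 2 + 1 = 6
  Position 0: "me"
  Position 1: "es"
  Position 2: "ss"
  Position 3: "sa"
  Position 4: "ag"
  Position 5: "ge"
Bigrams = "me", "es", "ss", "sa", "ag", "ge"


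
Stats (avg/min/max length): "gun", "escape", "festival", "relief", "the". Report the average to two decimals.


Lengths: "gun"=3, "escape"=6, "festival"=8, "relief"=6, "the"=3
Sum = 26, Count = 5
Average = 26/5 = 5.20
= avg=5.20, min=3, max=8


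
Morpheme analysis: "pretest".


Word: "pretest"
Morphemes: pre- / test
Each morpheme carries meaning
= 2 morphemes


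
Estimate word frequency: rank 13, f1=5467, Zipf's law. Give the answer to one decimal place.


Zipf's law: f(r) = f(1) / r
f(1) = 5467
f(13) = 5467 / 13
= 420.5 occurrences


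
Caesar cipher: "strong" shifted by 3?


Word: "strong"
Shift: 3
Each letter → (letter + shift) mod 26:
  's' (18) + 3 = 21 → 'v'
  't' (19) + 3 = 22 → 'w'
  'r' (17) + 3 = 20 → 'u'
  'o' (14) + 3 = 17 → 'r'
  'n' (13) + 3 = 16 → 'q'
  'g' (6) + 3 = 9 → 'j'
Result = "vwurqj"


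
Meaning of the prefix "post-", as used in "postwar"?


Prefix: post-
As in: postwar -> post- + war
Meaning = after


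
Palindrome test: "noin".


Word: "noin"
Reversed: "nion"
Forward == Backward? noin != nion
Palindrome = No


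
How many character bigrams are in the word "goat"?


Word: "goat" (length 4)
Number of 2-grams = length - 2 + 1 = 4 - 2 + 1
= 3


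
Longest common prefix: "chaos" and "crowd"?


Word 1: "chaos"
Word 2: "crowd"
Comparing from start:
  Pos 0: 'c' == 'c'
  Pos 1: 'h' != 'r' (stop)
LCP = "c" (length 1)


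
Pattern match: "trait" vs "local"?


Pattern of "trait": [0, 1, 2, 3, 0]
Pattern of "local": [0, 1, 2, 3, 0]
Patterns match
Same pattern = Yes


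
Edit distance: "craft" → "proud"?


Word 1: "craft" (length 5)
Word 2: "proud" (length 5)
One optimal edit sequence (insert/delete/substitute each cost 1):
  1. substitute 'c' -> 'p'  (+1)
  2. keep 'r'
  3. substitute 'a' -> 'o'  (+1)
  4. substitute 'f' -> 'u'  (+1)
  5. substitute 't' -> 'd'  (+1)
Total edit operations: 4
Edit distance = 4


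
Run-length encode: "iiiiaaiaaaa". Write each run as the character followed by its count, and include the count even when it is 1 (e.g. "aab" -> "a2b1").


String: "iiiiaaiaaaa"
Scanning for consecutive runs:
  'i' x 4
  'a' x 2
  'i' x 1
  'a' x 4
RLE = "i4a2i1a4"


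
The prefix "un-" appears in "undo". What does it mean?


Prefix: un-
As in: undo -> un- + do
Meaning = not / reverse


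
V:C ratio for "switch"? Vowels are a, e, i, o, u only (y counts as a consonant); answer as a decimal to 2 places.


Word: "switch"
Vowels (a,e,i,o,u): 1
Consonants: 5
Ratio = 1/5
= 0.20


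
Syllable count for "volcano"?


Word: "volcano"
Syllable breakdown: vol / ca / no
Counting: 3 parts
= 3 syllables


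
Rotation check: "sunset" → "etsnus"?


Word: "sunset", Candidate: "etsnus"
Method: check if candidate is substring of word+word
"sunsetsunset" contains "etsnus"? No
Is rotation = No


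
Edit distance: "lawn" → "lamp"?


Word 1: "lawn" (length 4)
Word 2: "lamp" (length 4)
One optimal edit sequence (insert/delete/substitute each cost 1):
  1. keep 'l'
  2. keep 'a'
  3. substitute 'w' -> 'm'  (+1)
  4. substitute 'n' -> 'p'  (+1)
Total edit operations: 2
Edit distance = 2


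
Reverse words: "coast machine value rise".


Original: "coast machine value rise"
Words (1..n): coast | machine | value | rise
Reversed (n..1): rise | value | machine | coast
Result = "rise value machine coast"


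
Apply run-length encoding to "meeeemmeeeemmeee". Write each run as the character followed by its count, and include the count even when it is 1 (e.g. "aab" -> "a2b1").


String: "meeeemmeeeemmeee"
Scanning for consecutive runs:
  'm' x 1
  'e' x 4
  'm' x 2
  'e' x 4
  'm' x 2
  'e' x 3
RLE = "m1e4m2e4m2e3"


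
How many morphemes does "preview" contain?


Word: "preview"
Morphemes: pre- / view
Each morpheme carries meaning
= 2 morphemes


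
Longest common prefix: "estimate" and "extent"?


Word 1: "estimate"
Word 2: "extent"
Comparing from start:
  Pos 0: 'e' == 'e'
  Pos 1: 's' != 'x' (stop)
LCP = "e" (length 1)


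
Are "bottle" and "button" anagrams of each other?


Word 1: "bottle" → sorted: belott
Word 2: "button" → sorted: bnottu
Same letters? belott != bnottu
Anagram = No


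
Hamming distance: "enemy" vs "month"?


Comparing character by character (same length = 5):
  Pos 0: 'e' vs 'm' !=
  Pos 1: 'n' vs 'o' !=
  Pos 2: 'e' vs 'n' !=
  Pos 3: 'm' vs 't' !=
  Pos 4: 'y' vs 'h' !=
Hamming distance = 5


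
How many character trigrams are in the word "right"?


Word: "right" (length 5)
Number of 3-grams = length - 3 + 1 = 5 - 3 + 1
= 3


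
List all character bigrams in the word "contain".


Word: "contain" (length 7)
Number of bigrams = 7 - 2 + 1 = 6
  Position 0: "co"
  Position 1: "on"
  Position 2: "nt"
  Position 3: "ta"
  Position 4: "ai"
  Position 5: "in"
Bigrams = "co", "on", "nt", "ta", "ai", "in"


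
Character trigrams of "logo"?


Word: "logo" (length 4)
Number of trigrams = 4 - 3 + 1 = 2
  Position 0: "log"
  Position 1: "ogo"
Trigrams = "log", "ogo"


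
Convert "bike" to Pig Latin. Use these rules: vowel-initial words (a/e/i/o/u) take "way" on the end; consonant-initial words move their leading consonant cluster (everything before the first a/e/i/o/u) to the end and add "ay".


Word: "bike"
Starts with consonant(s) → move to end, add 'ay'
Consonant cluster: "b"
Pig Latin = "ikebay"


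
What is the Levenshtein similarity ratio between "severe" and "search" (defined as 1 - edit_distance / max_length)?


Word 1: "severe" (length 6)
Word 2: "search" (length 6)
One optimal edit sequence:
  1. keep 's'
  2. keep 'e'
  3. substitute 'v' -> 'a'  (+1)
  4. substitute 'e' -> 'r'  (+1)
  5. substitute 'r' -> 'c'  (+1)
  6. substitute 'e' -> 'h'  (+1)
Edit distance = 4
Max length = max(6, 6) = 6
Similarity = 1 - 4/6
= 0.3333


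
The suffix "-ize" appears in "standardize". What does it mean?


Suffix: -ize
As in: standardize -> standard + -ize
Meaning = to make


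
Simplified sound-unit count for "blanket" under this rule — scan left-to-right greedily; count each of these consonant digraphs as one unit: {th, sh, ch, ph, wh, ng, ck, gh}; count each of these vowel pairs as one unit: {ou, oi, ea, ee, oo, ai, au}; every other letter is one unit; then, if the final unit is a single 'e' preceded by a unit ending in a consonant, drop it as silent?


Word: "blanket" (7 letters)
Left-to-right scan:
  1. 'b' (letter)
  2. 'l' (letter)
  3. 'a' (letter)
  4. 'n' (letter)
  5. 'k' (letter)
  6. 'e' (letter)
  7. 't' (letter)
Units from scan: 7
Sound units = 7 units


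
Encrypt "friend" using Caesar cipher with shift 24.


Word: "friend"
Shift: 24
Each letter → (letter + shift) mod 26:
  'f' (5) + 24 = 3 → 'd'
  'r' (17) + 24 = 15 → 'p'
  'i' (8) + 24 = 6 → 'g'
  'e' (4) + 24 = 2 → 'c'
  'n' (13) + 24 = 11 → 'l'
  'd' (3) + 24 = 1 → 'b'
Result = "dpgclb"


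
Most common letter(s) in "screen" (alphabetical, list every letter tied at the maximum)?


Word: "screen"
Letter counts:
  'c': 1
  'e': 2
  'n': 1
  'r': 1
  's': 1
Maximum count = 2
Most frequent = 'e' (2 times each)


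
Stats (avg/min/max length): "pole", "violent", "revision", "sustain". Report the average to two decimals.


Lengths: "pole"=4, "violent"=7, "revision"=8, "sustain"=7
Sum = 26, Count = 4
Average = 26/4 = 6.50
= avg=6.50, min=4, max=8


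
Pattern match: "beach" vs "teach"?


Pattern of "beach": [0, 1, 2, 3, 4]
Pattern of "teach": [0, 1, 2, 3, 4]
Patterns match
Same pattern = Yes


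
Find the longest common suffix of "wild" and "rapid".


Word 1: "wild"
Word 2: "rapid"
Comparing from end:
  Pos -1: 'd' == 'd'
  Pos -2: 'l' != 'i' (stop)
LCS = "d" (length 1)


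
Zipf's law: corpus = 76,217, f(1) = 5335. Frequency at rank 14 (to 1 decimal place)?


Zipf's law: f(r) = f(1) / r
f(1) = 5335
f(14) = 5335 / 14
= 381.1 occurrences


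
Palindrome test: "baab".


Word: "baab"
Reversed: "baab"
Forward == Backward? baab == baab
Palindrome = Yes


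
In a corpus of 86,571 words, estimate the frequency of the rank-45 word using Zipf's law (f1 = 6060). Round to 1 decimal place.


Zipf's law: f(r) = f(1) / r
f(1) = 6060
f(45) = 6060 / 45
= 134.7 occurrences


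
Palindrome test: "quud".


Word: "quud"
Reversed: "duuq"
Forward == Backward? quud != duuq
Palindrome = No


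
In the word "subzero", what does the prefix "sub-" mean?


Prefix: sub-
Example: subzero (sub- + zero)
Meaning = under / below


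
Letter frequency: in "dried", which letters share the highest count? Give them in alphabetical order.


Word: "dried"
Letter counts:
  'd': 2
  'e': 1
  'i': 1
  'r': 1
Maximum count = 2
Most frequent = 'd' (2 times each)


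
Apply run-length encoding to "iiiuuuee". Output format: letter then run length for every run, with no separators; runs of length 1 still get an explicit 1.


String: "iiiuuuee"
Scanning for consecutive runs:
  'i' x 3
  'u' x 3
  'e' x 2
RLE = "i3u3e2"


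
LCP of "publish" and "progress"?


Word 1: "publish"
Word 2: "progress"
Comparing from start:
  Pos 0: 'p' == 'p'
  Pos 1: 'u' != 'r' (stop)
LCP = "p" (length 1)


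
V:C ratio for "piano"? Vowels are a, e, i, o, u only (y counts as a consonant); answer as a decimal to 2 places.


Word: "piano"
Vowels (a,e,i,o,u): 3
Consonants: 2
Ratio = 3/2
= 1.50


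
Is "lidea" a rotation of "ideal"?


Word: "ideal", Candidate: "lidea"
Method: check if candidate is substring of word+word
"idealideal" contains "lidea"? Yes
Is rotation = Yes


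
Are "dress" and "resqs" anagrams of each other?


Word 1: "dress" → sorted: derss
Word 2: "resqs" → sorted: eqrss
Same letters? derss != eqrss
Anagram = No


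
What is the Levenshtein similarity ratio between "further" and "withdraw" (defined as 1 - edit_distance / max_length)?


Word 1: "further" (length 7)
Word 2: "withdraw" (length 8)
One optimal edit sequence:
  1. delete 'f'  (+1)
  2. substitute 'u' -> 'w'  (+1)
  3. substitute 'r' -> 'i'  (+1)
  4. keep 't'
  5. keep 'h'
  6. substitute 'e' -> 'd'  (+1)
  7. keep 'r'
  8. insert 'a'  (+1)
  9. insert 'w'  (+1)
Edit distance = 6
Max length = max(7, 8) = 8
Similarity = 1 - 6/8
= 0.2500


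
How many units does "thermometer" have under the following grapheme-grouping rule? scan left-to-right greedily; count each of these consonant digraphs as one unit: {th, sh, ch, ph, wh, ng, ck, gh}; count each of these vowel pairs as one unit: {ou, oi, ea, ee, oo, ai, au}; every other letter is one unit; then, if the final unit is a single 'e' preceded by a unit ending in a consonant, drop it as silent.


Word: "thermometer" (11 letters)
Left-to-right scan:
  (1) 'th' (digraph)
  (2) 'e' (letter)
  (3) 'r' (letter)
  (4) 'm' (letter)
  (5) 'o' (letter)
  (6) 'm' (letter)
  (7) 'e' (letter)
  (8) 't' (letter)
  (9) 'e' (letter)
  (10) 'r' (letter)
Units from scan: 10
Sound units = 10 units


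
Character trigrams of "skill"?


Word: "skill" (length 5)
Number of trigrams = 5 - 3 + 1 = 3
  Position 0: "ski"
  Position 1: "kil"
  Position 2: "ill"
Trigrams = "ski", "kil", "ill"


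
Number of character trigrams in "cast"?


Word: "cast" (length 4)
Number of 3-grams = length - 3 + 1 = 4 - 3 + 1
= 2


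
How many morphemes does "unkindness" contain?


Word: "unkindness"
Morphemes: un- | kind | -ness
Each morpheme carries meaning
= 3 morphemes


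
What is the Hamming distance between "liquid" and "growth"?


Comparing character by character (same length = 6):
  Pos 0: 'l' vs 'g' !=
  Pos 1: 'i' vs 'r' !=
  Pos 2: 'q' vs 'o' !=
  Pos 3: 'u' vs 'w' !=
  Pos 4: 'i' vs 't' !=
  Pos 5: 'd' vs 'h' !=
Hamming distance = 6


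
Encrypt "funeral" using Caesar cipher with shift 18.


Word: "funeral"
Shift: 18
Each letter → (letter + shift) mod 26:
  'f' (5) + 18 = 23 → 'x'
  'u' (20) + 18 = 12 → 'm'
  'n' (13) + 18 = 5 → 'f'
  'e' (4) + 18 = 22 → 'w'
  'r' (17) + 18 = 9 → 'j'
  'a' (0) + 18 = 18 → 's'
  'l' (11) + 18 = 3 → 'd'
Result = "xmfwjsd"


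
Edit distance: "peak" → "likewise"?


Word 1: "peak" (length 4)
Word 2: "likewise" (length 8)
One optimal edit sequence (insert/delete/substitute each cost 1):
  1. insert 'l'  (+1)
  2. insert 'i'  (+1)
  3. substitute 'p' -> 'k'  (+1)
  4. keep 'e'
  5. insert 'w'  (+1)
  6. insert 'i'  (+1)
  7. substitute 'a' -> 's'  (+1)
  8. substitute 'k' -> 'e'  (+1)
Total edit operations: 7
Edit distance = 7


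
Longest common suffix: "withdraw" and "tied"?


Word 1: "withdraw"
Word 2: "tied"
Comparing from end:
  Pos -1: 'w' != 'd' (stop)
LCS = "" (length 0)


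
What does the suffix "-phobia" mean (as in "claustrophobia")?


Suffix: -phobia
Example: claustrophobia (claustro- + -phobia)
Meaning = fear of


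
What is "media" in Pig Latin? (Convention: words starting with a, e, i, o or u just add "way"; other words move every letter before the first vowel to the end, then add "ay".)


Word: "media"
Starts with consonant(s) → move to end, add 'ay'
Consonant cluster: "m"
Pig Latin = "ediamay"


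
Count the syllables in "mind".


Word: "mind"
Syllable breakdown: mind
Counting: 1 part
= 1 syllable


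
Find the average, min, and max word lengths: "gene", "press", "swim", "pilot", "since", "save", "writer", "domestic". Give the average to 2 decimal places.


Lengths: "gene"=4, "press"=5, "swim"=4, "pilot"=5, "since"=5, "save"=4, "writer"=6, "domestic"=8
Sum = 41, Count = 8
Average = 41/8 = 5.13
= avg=5.13, min=4, max=8


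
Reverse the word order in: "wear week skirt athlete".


Original: "wear week skirt athlete"
Words (1..n): wear | week | skirt | athlete
Reversed (n..1): athlete | skirt | week | wear
Result = "athlete skirt week wear"


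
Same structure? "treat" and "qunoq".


Pattern of "treat": [0, 1, 2, 3, 0]
Pattern of "qunoq": [0, 1, 2, 3, 0]
Patterns match
Same pattern = Yes


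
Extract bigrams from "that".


Word: "that" (length 4)
Number of bigrams = 4 - 2 + 1 = 3
  Position 0: "th"
  Position 1: "ha"
  Position 2: "at"
Bigrams = "th", "ha", "at"


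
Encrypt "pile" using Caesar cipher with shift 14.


Word: "pile"
Shift: 14
Each letter → (letter + shift) mod 26:
  'p' (15) + 14 = 3 → 'd'
  'i' (8) + 14 = 22 → 'w'
  'l' (11) + 14 = 25 → 'z'
  'e' (4) + 14 = 18 → 's'
Result = "dwzs"


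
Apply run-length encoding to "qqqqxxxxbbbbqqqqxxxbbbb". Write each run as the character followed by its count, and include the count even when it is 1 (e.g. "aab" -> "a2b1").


String: "qqqqxxxxbbbbqqqqxxxbbbb"
Scanning for consecutive runs:
  'q' x 4
  'x' x 4
  'b' x 4
  'q' x 4
  'x' x 3
  'b' x 4
RLE = "q4x4b4q4x3b4"


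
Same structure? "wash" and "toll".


Pattern of "wash": [0, 1, 2, 3]
Pattern of "toll": [0, 1, 2, 2]
Patterns do not match
Same pattern = No


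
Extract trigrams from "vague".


Word: "vague" (length 5)
Number of trigrams = 5 - 3 + 1 = 3
  Position 0: "vag"
  Position 1: "agu"
  Position 2: "gue"
Trigrams = "vag", "agu", "gue"


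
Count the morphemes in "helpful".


Word: "helpful"
Morphemes: help | -ful
Each morpheme carries meaning
= 2 morphemes


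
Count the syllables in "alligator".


Word: "alligator"
Syllable breakdown: al / li / ga / tor
Counting: 4 parts
= 4 syllables


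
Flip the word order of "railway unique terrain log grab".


Original: "railway unique terrain log grab"
Words (1..n): railway | unique | terrain | log | grab
Reversed (n..1): grab | log | terrain | unique | railway
Result = "grab log terrain unique railway"


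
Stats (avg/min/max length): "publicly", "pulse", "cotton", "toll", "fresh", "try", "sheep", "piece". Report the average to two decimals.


Lengths: "publicly"=8, "pulse"=5, "cotton"=6, "toll"=4, "fresh"=5, "try"=3, "sheep"=5, "piece"=5
Sum = 41, Count = 8
Average = 41/8 = 5.13
= avg=5.13, min=3, max=8


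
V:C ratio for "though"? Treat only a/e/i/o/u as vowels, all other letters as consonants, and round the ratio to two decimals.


Word: "though"
Vowels (a,e,i,o,u): 2
Consonants: 4
Ratio = 2/4
= 0.50


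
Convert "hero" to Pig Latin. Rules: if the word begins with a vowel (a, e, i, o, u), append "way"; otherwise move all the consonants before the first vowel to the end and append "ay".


Word: "hero"
Starts with consonant(s) → move to end, add 'ay'
Consonant cluster: "h"
Pig Latin = "erohay"


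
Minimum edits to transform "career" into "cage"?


Word 1: "career" (length 6)
Word 2: "cage" (length 4)
One optimal edit sequence (insert/delete/substitute each cost 1):
  1. keep 'c'
  2. keep 'a'
  3. delete 'r'  (+1)
  4. substitute 'e' -> 'g'  (+1)
  5. keep 'e'
  6. delete 'r'  (+1)
Total edit operations: 3
Edit distance = 3


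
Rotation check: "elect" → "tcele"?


Word: "elect", Candidate: "tcele"
Method: check if candidate is substring of word+word
"electelect" contains "tcele"? No
Is rotation = No


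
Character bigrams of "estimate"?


Word: "estimate" (length 8)
Number of bigrams = 8 - 2 + 1 = 7
  Position 0: "es"
  Position 1: "st"
  Position 2: "ti"
  Position 3: "im"
  Position 4: "ma"
  Position 5: "at"
  Position 6: "te"
Bigrams = "es", "st", "ti", "im", "ma", "at", "te"


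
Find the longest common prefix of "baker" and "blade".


Word 1: "baker"
Word 2: "blade"
Comparing from start:
  Pos 0: 'b' == 'b'
  Pos 1: 'a' != 'l' (stop)
LCP = "b" (length 1)


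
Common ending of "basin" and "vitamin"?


Word 1: "basin"
Word 2: "vitamin"
Comparing from end:
  Pos -1: 'n' == 'n'
  Pos -2: 'i' == 'i'
  Pos -3: 's' != 'm' (stop)
LCS = "in" (length 2)


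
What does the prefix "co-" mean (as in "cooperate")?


Prefix: co-
Example: cooperate (co- + operate)
Meaning = together


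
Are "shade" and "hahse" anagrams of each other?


Word 1: "shade" → sorted: adehs
Word 2: "hahse" → sorted: aehhs
Same letters? adehs != aehhs
Anagram = No


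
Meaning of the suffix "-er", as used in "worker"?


Suffix: -er
As in: worker -> work + -er
Meaning = one who / more


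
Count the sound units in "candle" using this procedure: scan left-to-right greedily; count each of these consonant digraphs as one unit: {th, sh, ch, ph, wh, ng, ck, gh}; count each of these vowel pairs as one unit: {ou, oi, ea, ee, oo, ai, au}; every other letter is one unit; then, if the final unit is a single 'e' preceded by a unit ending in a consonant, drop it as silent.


Word: "candle" (6 letters)
Left-to-right scan:
  1. 'c' (letter)
  2. 'a' (letter)
  3. 'n' (letter)
  4. 'd' (letter)
  5. 'l' (letter)
  6. 'e' (letter)
Units from scan: 6
Final unit is 'e' after a consonant -> drop as silent (-1)
Sound units = 5 units


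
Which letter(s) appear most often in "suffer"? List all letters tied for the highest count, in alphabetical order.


Word: "suffer"
Letter counts:
  'e': 1
  'f': 2
  'r': 1
  's': 1
  'u': 1
Maximum count = 2
Most frequent = 'f' (2 times each)


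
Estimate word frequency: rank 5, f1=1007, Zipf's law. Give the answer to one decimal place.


Zipf's law: f(r) = f(1) / r
f(1) = 1007
f(5) = 1007 / 5
= 201.4 occurrences


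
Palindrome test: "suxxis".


Word: "suxxis"
Reversed: "sixxus"
Forward == Backward? suxxis != sixxus
Palindrome = No


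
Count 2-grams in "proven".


Word: "proven" (length 6)
Number of 2-grams = length - 2 + 1 = 6 - 2 + 1
= 5


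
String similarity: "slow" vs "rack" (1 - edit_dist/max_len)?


Word 1: "slow" (length 4)
Word 2: "rack" (length 4)
One optimal edit sequence:
  1. substitute 's' -> 'r'  (+1)
  2. substitute 'l' -> 'a'  (+1)
  3. substitute 'o' -> 'c'  (+1)
  4. substitute 'w' -> 'k'  (+1)
Edit distance = 4
Max length = max(4, 4) = 4
Similarity = 1 - 4/4
= 0.0000


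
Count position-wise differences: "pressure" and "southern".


Comparing character by character (same length = 8):
  Pos 0: 'p' vs 's' !=
  Pos 1: 'r' vs 'o' !=
  Pos 2: 'e' vs 'u' !=
  Pos 3: 's' vs 't' !=
  Pos 4: 's' vs 'h' !=
  Pos 5: 'u' vs 'e' !=
  Pos 6: 'r' vs 'r' =
  Pos 7: 'e' vs 'n' !=
Hamming distance = 7


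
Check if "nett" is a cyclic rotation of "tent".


Word: "tent", Candidate: "nett"
Method: check if candidate is substring of word+word
"tenttent" contains "nett"? No
Is rotation = No


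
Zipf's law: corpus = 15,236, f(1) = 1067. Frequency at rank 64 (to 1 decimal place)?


Zipf's law: f(r) = f(1) / r
f(1) = 1067
f(64) = 1067 / 64
= 16.7 occurrences


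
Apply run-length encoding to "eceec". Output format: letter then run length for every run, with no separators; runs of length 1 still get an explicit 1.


String: "eceec"
Scanning for consecutive runs:
  'e' x 1
  'c' x 1
  'e' x 2
  'c' x 1
RLE = "e1c1e2c1"


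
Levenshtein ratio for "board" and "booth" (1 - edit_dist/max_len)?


Word 1: "board" (length 5)
Word 2: "booth" (length 5)
One optimal edit sequence:
  1. keep 'b'
  2. keep 'o'
  3. substitute 'a' -> 'o'  (+1)
  4. substitute 'r' -> 't'  (+1)
  5. substitute 'd' -> 'h'  (+1)
Edit distance = 3
Max length = max(5, 5) = 5
Similarity = 1 - 3/5
= 0.4000


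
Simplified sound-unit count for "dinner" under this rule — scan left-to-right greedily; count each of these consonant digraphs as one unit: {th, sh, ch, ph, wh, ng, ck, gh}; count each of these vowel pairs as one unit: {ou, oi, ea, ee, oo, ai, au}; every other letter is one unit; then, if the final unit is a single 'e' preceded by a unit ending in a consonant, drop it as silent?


Word: "dinner" (6 letters)
Left-to-right scan:
  [1] 'd' (letter)
  [2] 'i' (letter)
  [3] 'n' (letter)
  [4] 'n' (letter)
  [5] 'e' (letter)
  [6] 'r' (letter)
Units from scan: 6
Sound units = 6 units


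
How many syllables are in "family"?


Word: "family"
Syllable breakdown: fam / i / ly
Counting: 3 parts
= 3 syllables


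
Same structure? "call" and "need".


Pattern of "call": [0, 1, 2, 2]
Pattern of "need": [0, 1, 1, 2]
Patterns do not match
Same pattern = No


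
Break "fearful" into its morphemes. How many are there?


Word: "fearful"
Morphemes: fear / -ful
Each morpheme carries meaning
= 2 morphemes


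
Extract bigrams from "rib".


Word: "rib" (length 3)
Number of bigrams = 3 - 2 + 1 = 2
  Position 0: "ri"
  Position 1: "ib"
Bigrams = "ri", "ib"


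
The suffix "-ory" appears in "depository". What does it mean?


Suffix: -ory
As in: depository -> deposit + -ory
Meaning = relating to / place for


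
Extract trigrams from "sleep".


Word: "sleep" (length 5)
Number of trigrams = 5 - 3 + 1 = 3
  Position 0: "sle"
  Position 1: "lee"
  Position 2: "eep"
Trigrams = "sle", "lee", "eep"


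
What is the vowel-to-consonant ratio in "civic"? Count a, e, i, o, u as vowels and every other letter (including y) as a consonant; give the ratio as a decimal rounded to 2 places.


Word: "civic"
Vowels (a,e,i,o,u): 2
Consonants: 3
Ratio = 2/3
= 0.67


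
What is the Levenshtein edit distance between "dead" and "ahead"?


Word 1: "dead" (length 4)
Word 2: "ahead" (length 5)
One optimal edit sequence (insert/delete/substitute each cost 1):
  1. insert 'a'  (+1)
  2. substitute 'd' -> 'h'  (+1)
  3. keep 'e'
  4. keep 'a'
  5. keep 'd'
Total edit operations: 2
Edit distance = 2


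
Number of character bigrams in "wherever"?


Word: "wherever" (length 8)
Number of 2-grams = length - 2 + 1 = 8 - 2 + 1
= 7


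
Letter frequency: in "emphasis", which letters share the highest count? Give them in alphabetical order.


Word: "emphasis"
Letter counts:
  'a': 1
  'e': 1
  'h': 1
  'i': 1
  'm': 1
  'p': 1
  's': 2
Maximum count = 2
Most frequent = 's' (2 times each)


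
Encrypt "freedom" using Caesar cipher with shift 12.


Word: "freedom"
Shift: 12
Each letter → (letter + shift) mod 26:
  'f' (5) + 12 = 17 → 'r'
  'r' (17) + 12 = 3 → 'd'
  'e' (4) + 12 = 16 → 'q'
  'e' (4) + 12 = 16 → 'q'
  'd' (3) + 12 = 15 → 'p'
  'o' (14) + 12 = 0 → 'a'
  'm' (12) + 12 = 24 → 'y'
Result = "rdqqpay"


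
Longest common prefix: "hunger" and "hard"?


Word 1: "hunger"
Word 2: "hard"
Comparing from start:
  Pos 0: 'h' == 'h'
  Pos 1: 'u' != 'a' (stop)
LCP = "h" (length 1)


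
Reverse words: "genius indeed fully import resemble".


Original: "genius indeed fully import resemble"
Words (1..n): genius | indeed | fully | import | resemble
Reversed (n..1): resemble | import | fully | indeed | genius
Result = "resemble import fully indeed genius"


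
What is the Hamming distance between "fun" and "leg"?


Comparing character by character (same length = 3):
  Pos 0: 'f' vs 'l' !=
  Pos 1: 'u' vs 'e' !=
  Pos 2: 'n' vs 'g' !=
Hamming distance = 3


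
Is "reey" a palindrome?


Word: "reey"
Reversed: "yeer"
Forward == Backward? reey != yeer
Palindrome = No


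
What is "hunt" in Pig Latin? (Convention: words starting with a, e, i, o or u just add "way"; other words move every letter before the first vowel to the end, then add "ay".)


Word: "hunt"
Starts with consonant(s) → move to end, add 'ay'
Consonant cluster: "h"
Pig Latin = "unthay"


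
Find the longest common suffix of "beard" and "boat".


Word 1: "beard"
Word 2: "boat"
Comparing from end:
  Pos -1: 'd' != 't' (stop)
LCS = "" (length 0)


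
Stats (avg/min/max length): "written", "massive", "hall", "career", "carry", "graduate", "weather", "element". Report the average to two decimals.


Lengths: "written"=7, "massive"=7, "hall"=4, "career"=6, "carry"=5, "graduate"=8, "weather"=7, "element"=7
Sum = 51, Count = 8
Average = 51/8 = 6.38
= avg=6.38, min=4, max=8


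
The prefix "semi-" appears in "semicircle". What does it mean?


Prefix: semi-
As in: semicircle -> semi- + circle
Meaning = half


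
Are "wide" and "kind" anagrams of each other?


Word 1: "wide" → sorted: deiw
Word 2: "kind" → sorted: dikn
Same letters? deiw != dikn
Anagram = No


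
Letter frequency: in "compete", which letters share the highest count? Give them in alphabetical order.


Word: "compete"
Letter counts:
  'c': 1
  'e': 2
  'm': 1
  'o': 1
  'p': 1
  't': 1
Maximum count = 2
Most frequent = 'e' (2 times each)


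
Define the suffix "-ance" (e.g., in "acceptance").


Suffix: -ance
Example: acceptance (accept + -ance)
Meaning = state of


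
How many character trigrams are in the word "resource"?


Word: "resource" (length 8)
Number of 3-grams = length - 3 + 1 = 8 - 3 + 1
= 6


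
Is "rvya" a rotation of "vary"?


Word: "vary", Candidate: "rvya"
Method: check if candidate is substring of word+word
"varyvary" contains "rvya"? No
Is rotation = No


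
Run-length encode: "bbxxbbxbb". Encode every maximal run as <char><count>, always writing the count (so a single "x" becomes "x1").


String: "bbxxbbxbb"
Scanning for consecutive runs:
  'b' x 2
  'x' x 2
  'b' x 2
  'x' x 1
  'b' x 2
RLE = "b2x2b2x1b2"


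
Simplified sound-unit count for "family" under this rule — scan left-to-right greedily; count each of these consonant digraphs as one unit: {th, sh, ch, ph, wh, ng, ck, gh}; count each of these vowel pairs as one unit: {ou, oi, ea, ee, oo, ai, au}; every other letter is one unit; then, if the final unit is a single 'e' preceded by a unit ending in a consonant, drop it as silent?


Word: "family" (6 letters)
Left-to-right scan:
  (1) 'f' (letter)
  (2) 'a' (letter)
  (3) 'm' (letter)
  (4) 'i' (letter)
  (5) 'l' (letter)
  (6) 'y' (letter)
Units from scan: 6
Sound units = 6 units


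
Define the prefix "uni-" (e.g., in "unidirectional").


Prefix: uni-
Example: unidirectional (uni- + directional)
Meaning = one


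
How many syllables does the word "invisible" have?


Word: "invisible"
Syllable breakdown: in / vis / i / ble
Counting: 4 parts
= 4 syllables


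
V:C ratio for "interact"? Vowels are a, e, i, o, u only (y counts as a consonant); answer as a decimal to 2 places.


Word: "interact"
Vowels (a,e,i,o,u): 3
Consonants: 5
Ratio = 3/5
= 0.60


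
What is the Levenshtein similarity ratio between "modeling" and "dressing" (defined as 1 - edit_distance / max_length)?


Word 1: "modeling" (length 8)
Word 2: "dressing" (length 8)
One optimal edit sequence:
  1. substitute 'm' -> 'd'  (+1)
  2. substitute 'o' -> 'r'  (+1)
  3. substitute 'd' -> 'e'  (+1)
  4. substitute 'e' -> 's'  (+1)
  5. substitute 'l' -> 's'  (+1)
  6. keep 'i'
  7. keep 'n'
  8. keep 'g'
Edit distance = 5
Max length = max(8, 8) = 8
Similarity = 1 - 5/8
= 0.3750


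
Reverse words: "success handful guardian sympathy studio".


Original: "success handful guardian sympathy studio"
Words (1..n): success | handful | guardian | sympathy | studio
Reversed (n..1): studio | sympathy | guardian | handful | success
Result = "studio sympathy guardian handful success"


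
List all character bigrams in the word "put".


Word: "put" (length 3)
Number of bigrams = 3 - 2 + 1 = 2
  Position 0: "pu"
  Position 1: "ut"
Bigrams = "pu", "ut"


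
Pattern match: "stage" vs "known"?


Pattern of "stage": [0, 1, 2, 3, 4]
Pattern of "known": [0, 1, 2, 3, 1]
Patterns do not match
Same pattern = No


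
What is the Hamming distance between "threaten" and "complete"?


Comparing character by character (same length = 8):
  Pos 0: 't' vs 'c' !=
  Pos 1: 'h' vs 'o' !=
  Pos 2: 'r' vs 'm' !=
  Pos 3: 'e' vs 'p' !=
  Pos 4: 'a' vs 'l' !=
  Pos 5: 't' vs 'e' !=
  Pos 6: 'e' vs 't' !=
  Pos 7: 'n' vs 'e' !=
Hamming distance = 8


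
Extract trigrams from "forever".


Word: "forever" (length 7)
Number of trigrams = 7 - 3 + 1 = 5
  Position 0: "for"
  Position 1: "ore"
  Position 2: "rev"
  Position 3: "eve"
  Position 4: "ver"
Trigrams = "for", "ore", "rev", "eve", "ver"
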